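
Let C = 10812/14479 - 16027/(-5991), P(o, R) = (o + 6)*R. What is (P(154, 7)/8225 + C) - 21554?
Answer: -439300735325987/20384766915 ≈ -21550.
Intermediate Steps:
P(o, R) = R*(6 + o) (P(o, R) = (6 + o)*R = R*(6 + o))
C = 296829625/86743689 (C = 10812*(1/14479) - 16027*(-1/5991) = 10812/14479 + 16027/5991 = 296829625/86743689 ≈ 3.4219)
(P(154, 7)/8225 + C) - 21554 = ((7*(6 + 154))/8225 + 296829625/86743689) - 21554 = ((7*160)*(1/8225) + 296829625/86743689) - 21554 = (1120*(1/8225) + 296829625/86743689) - 21554 = (32/235 + 296829625/86743689) - 21554 = 72530759923/20384766915 - 21554 = -439300735325987/20384766915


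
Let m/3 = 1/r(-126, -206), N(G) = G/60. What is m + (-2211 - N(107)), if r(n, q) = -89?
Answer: -11816443/5340 ≈ -2212.8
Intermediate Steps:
N(G) = G/60 (N(G) = G*(1/60) = G/60)
m = -3/89 (m = 3/(-89) = 3*(-1/89) = -3/89 ≈ -0.033708)
m + (-2211 - N(107)) = -3/89 + (-2211 - 107/60) = -3/89 - 132767/60 = -11816443/5340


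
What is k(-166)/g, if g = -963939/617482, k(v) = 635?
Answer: -392101070/963939 ≈ -406.77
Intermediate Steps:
g = -963939/617482 (g = -963939*1/617482 = -963939/617482 ≈ -1.5611)
k(-166)/g = 635/(-963939/617482) = 635*(-617482/963939) = -392101070/963939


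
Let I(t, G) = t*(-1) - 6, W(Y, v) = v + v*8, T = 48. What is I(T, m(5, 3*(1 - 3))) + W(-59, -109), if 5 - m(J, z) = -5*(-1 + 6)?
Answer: -1035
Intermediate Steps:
m(J, z) = 30 (m(J, z) = 5 - (-5)*(-1 + 6) = 5 - (-5)*5 = 5 - 1*(-25) = 5 + 25 = 30)
W(Y, v) = 9*v (W(Y, v) = v + 8*v = 9*v)
I(t, G) = -6 - t (I(t, G) = -t - 6 = -6 - t)
I(T, m(5, 3*(1 - 3))) + W(-59, -109) = (-6 - 1*48) + 9*(-109) = (-6 - 48) - 981 = -54 - 981 = -1035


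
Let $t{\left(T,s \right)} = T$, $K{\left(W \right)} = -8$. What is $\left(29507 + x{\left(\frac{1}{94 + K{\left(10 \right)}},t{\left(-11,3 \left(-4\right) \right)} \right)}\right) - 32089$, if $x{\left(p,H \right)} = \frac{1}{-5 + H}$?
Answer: $- \frac{41313}{16} \approx -2582.1$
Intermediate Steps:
$\left(29507 + x{\left(\frac{1}{94 + K{\left(10 \right)}},t{\left(-11,3 \left(-4\right) \right)} \right)}\right) - 32089 = \left(29507 + \frac{1}{-5 - 11}\right) - 32089 = \left(29507 + \frac{1}{-16}\right) - 32089 = \left(29507 - \frac{1}{16}\right) - 32089 = \frac{472111}{16} - 32089 = - \frac{41313}{16}$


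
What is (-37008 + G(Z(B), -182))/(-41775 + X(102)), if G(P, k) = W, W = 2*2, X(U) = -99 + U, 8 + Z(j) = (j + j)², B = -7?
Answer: 9251/10443 ≈ 0.88586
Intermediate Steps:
Z(j) = -8 + 4*j² (Z(j) = -8 + (j + j)² = -8 + (2*j)² = -8 + 4*j²)
W = 4
G(P, k) = 4
(-37008 + G(Z(B), -182))/(-41775 + X(102)) = (-37008 + 4)/(-41775 + (-99 + 102)) = -37004/(-41775 + 3) = -37004/(-41772) = -37004*(-1/41772) = 9251/10443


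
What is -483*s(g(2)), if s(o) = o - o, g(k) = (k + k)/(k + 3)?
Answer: 0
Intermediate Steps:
g(k) = 2*k/(3 + k) (g(k) = (2*k)/(3 + k) = 2*k/(3 + k))
s(o) = 0
-483*s(g(2)) = -483*0 = 0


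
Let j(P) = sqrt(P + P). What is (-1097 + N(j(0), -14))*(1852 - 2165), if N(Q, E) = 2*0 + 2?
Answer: 342735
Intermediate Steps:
j(P) = sqrt(2)*sqrt(P) (j(P) = sqrt(2*P) = sqrt(2)*sqrt(P))
N(Q, E) = 2 (N(Q, E) = 0 + 2 = 2)
(-1097 + N(j(0), -14))*(1852 - 2165) = (-1097 + 2)*(1852 - 2165) = -1095*(-313) = 342735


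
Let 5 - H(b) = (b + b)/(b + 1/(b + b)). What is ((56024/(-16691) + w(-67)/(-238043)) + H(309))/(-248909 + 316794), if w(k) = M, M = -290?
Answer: -269584737841963/51506355751676705815 ≈ -5.2340e-6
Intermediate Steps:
w(k) = -290
H(b) = 5 - 2*b/(b + 1/(2*b)) (H(b) = 5 - (b + b)/(b + 1/(b + b)) = 5 - 2*b/(b + 1/(2*b)))
((56024/(-16691) + w(-67)/(-238043)) + H(309))/(-248909 + 316794) = ((56024/(-16691) - 290/(-238043)) + (5 + 6*309²)/(1 + 2*309²))/(-248909 + 316794) = ((56024*(-1/16691) - 290*(-1/238043)) + (5 + 6*95481)/(1 + 2*95481))/67885 = ((-56024/16691 + 290/238043) + (5 + 572886)/(1 + 190962))*(1/67885) = (-13331280642/3973175713 + 572891/190963)*(1/67885) = -269584737841963/758729553681619*1/67885 = -269584737841963/51506355751676705815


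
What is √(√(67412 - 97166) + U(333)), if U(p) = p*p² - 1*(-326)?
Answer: √(36926363 + 3*I*√3306) ≈ 6076.7 + 0.01*I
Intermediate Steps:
U(p) = 326 + p³ (U(p) = p³ + 326 = 326 + p³)
√(√(67412 - 97166) + U(333)) = √(√(67412 - 97166) + (326 + 333³)) = √(√(-29754) + (326 + 36926037)) = √(3*I*√3306 + 36926363) = √(36926363 + 3*I*√3306)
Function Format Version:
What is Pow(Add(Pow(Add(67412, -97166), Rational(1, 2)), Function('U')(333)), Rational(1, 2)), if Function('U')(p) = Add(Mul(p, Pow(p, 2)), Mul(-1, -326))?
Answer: Pow(Add(36926363, Mul(3, I, Pow(3306, Rational(1, 2)))), Rational(1, 2)) ≈ Add(6076.7, Mul(0.01, I))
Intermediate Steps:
Function('U')(p) = Add(326, Pow(p, 3)) (Function('U')(p) = Add(Pow(p, 3), 326) = Add(326, Pow(p, 3)))
Pow(Add(Pow(Add(67412, -97166), Rational(1, 2)), Function('U')(333)), Rational(1, 2)) = Pow(Add(Pow(Add(67412, -97166), Rational(1, 2)), Add(326, Pow(333, 3))), Rational(1, 2)) = Pow(Add(Pow(-29754, Rational(1, 2)), Add(326, 36926037)), Rational(1, 2)) = Pow(Add(Mul(3, I, Pow(3306, Rational(1, 2))), 36926363), Rational(1, 2)) = Pow(Add(36926363, Mul(3, I, Pow(3306, Rational(1, 2)))), Rational(1, 2))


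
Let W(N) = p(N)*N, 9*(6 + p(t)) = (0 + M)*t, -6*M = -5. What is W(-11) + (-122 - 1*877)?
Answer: -49777/54 ≈ -921.80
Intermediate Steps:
M = ⅚ (M = -⅙*(-5) = ⅚ ≈ 0.83333)
p(t) = -6 + 5*t/54 (p(t) = -6 + ((0 + ⅚)*t)/9 = -6 + (5*t/6)/9 = -6 + 5*t/54)
W(N) = N*(-6 + 5*N/54) (W(N) = (-6 + 5*N/54)*N = N*(-6 + 5*N/54))
W(-11) + (-122 - 1*877) = (1/54)*(-11)*(-324 + 5*(-11)) + (-122 - 1*877) = (1/54)*(-11)*(-324 - 55) + (-122 - 877) = (1/54)*(-11)*(-379) - 999 = 4169/54 - 999 = -49777/54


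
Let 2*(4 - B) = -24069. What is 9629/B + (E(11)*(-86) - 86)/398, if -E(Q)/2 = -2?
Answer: -1344213/4791323 ≈ -0.28055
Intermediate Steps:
B = 24077/2 (B = 4 - ½*(-24069) = 4 + 24069/2 = 24077/2 ≈ 12039.)
E(Q) = 4 (E(Q) = -2*(-2) = 4)
9629/B + (E(11)*(-86) - 86)/398 = 9629/(24077/2) + (4*(-86) - 86)/398 = 9629*(2/24077) + (-344 - 86)*(1/398) = 19258/24077 - 430*1/398 = 19258/24077 - 215/199 = -1344213/4791323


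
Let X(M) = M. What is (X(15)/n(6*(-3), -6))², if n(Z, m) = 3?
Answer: 25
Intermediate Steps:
(X(15)/n(6*(-3), -6))² = (15/3)² = (15*(⅓))² = 5² = 25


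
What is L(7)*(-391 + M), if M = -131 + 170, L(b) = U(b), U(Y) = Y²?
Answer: -17248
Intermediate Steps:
L(b) = b²
M = 39
L(7)*(-391 + M) = 7²*(-391 + 39) = 49*(-352) = -17248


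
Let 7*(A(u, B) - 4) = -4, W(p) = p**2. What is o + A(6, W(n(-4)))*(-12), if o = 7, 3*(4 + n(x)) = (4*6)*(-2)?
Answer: -239/7 ≈ -34.143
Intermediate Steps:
n(x) = -20 (n(x) = -4 + ((4*6)*(-2))/3 = -4 + (24*(-2))/3 = -4 + (1/3)*(-48) = -4 - 16 = -20)
A(u, B) = 24/7 (A(u, B) = 4 + (1/7)*(-4) = 4 - 4/7 = 24/7)
o + A(6, W(n(-4)))*(-12) = 7 + (24/7)*(-12) = 7 - 288/7 = -239/7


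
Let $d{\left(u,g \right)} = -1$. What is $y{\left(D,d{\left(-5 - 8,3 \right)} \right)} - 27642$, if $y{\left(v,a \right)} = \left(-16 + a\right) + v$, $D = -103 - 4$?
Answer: $-27766$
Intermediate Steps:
$D = -107$
$y{\left(v,a \right)} = -16 + a + v$
$y{\left(D,d{\left(-5 - 8,3 \right)} \right)} - 27642 = \left(-16 - 1 - 107\right) - 27642 = -124 - 27642 = -27766$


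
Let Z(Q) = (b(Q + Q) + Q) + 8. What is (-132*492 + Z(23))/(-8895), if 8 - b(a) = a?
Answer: 64951/8895 ≈ 7.3020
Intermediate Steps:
b(a) = 8 - a
Z(Q) = 16 - Q (Z(Q) = ((8 - (Q + Q)) + Q) + 8 = ((8 - 2*Q) + Q) + 8 = (8 - Q) + 8 = 16 - Q)
(-132*492 + Z(23))/(-8895) = (-132*492 + (16 - 1*23))/(-8895) = (-64944 + (16 - 23))*(-1/8895) = (-64944 - 7)*(-1/8895) = -64951*(-1/8895) = 64951/8895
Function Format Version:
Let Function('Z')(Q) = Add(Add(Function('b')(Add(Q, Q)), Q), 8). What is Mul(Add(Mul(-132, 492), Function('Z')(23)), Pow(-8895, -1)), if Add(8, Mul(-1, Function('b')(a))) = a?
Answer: Rational(64951, 8895) ≈ 7.3020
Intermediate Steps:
Function('b')(a) = Add(8, Mul(-1, a))
Function('Z')(Q) = Add(16, Mul(-1, Q)) (Function('Z')(Q) = Add(Add(Add(8, Mul(-1, Add(Q, Q))), Q), 8) = Add(Add(Add(8, Mul(-1, Mul(2, Q))), Q), 8) = Add(Add(Add(8, Mul(-2, Q)), Q), 8) = Add(Add(8, Mul(-1, Q)), 8) = Add(16, Mul(-1, Q)))
Mul(Add(Mul(-132, 492), Function('Z')(23)), Pow(-8895, -1)) = Mul(Add(Mul(-132, 492), Add(16, Mul(-1, 23))), Pow(-8895, -1)) = Mul(Add(-64944, Add(16, -23)), Rational(-1, 8895)) = Mul(Add(-64944, -7), Rational(-1, 8895)) = Mul(-64951, Rational(-1, 8895)) = Rational(64951, 8895)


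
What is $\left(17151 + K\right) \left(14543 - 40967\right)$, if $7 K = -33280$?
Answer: $- \frac{2292995448}{7} \approx -3.2757 \cdot 10^{8}$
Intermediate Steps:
$K = - \frac{33280}{7}$ ($K = \frac{1}{7} \left(-33280\right) = - \frac{33280}{7} \approx -4754.3$)
$\left(17151 + K\right) \left(14543 - 40967\right) = \left(17151 - \frac{33280}{7}\right) \left(14543 - 40967\right) = \frac{86777}{7} \left(-26424\right) = - \frac{2292995448}{7}$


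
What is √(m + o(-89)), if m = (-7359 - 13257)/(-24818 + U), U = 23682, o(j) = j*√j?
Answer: √(365934 - 1794596*I*√89)/142 ≈ 20.712 - 20.269*I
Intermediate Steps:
o(j) = j^(3/2)
m = 2577/142 (m = (-7359 - 13257)/(-24818 + 23682) = -20616/(-1136) = -20616*(-1/1136) = 2577/142 ≈ 18.148)
√(m + o(-89)) = √(2577/142 + (-89)^(3/2)) = √(2577/142 - 89*I*√89)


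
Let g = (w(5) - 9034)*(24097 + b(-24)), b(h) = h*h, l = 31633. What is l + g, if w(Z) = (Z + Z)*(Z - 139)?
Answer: -255926069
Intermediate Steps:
b(h) = h²
w(Z) = 2*Z*(-139 + Z) (w(Z) = (2*Z)*(-139 + Z) = 2*Z*(-139 + Z))
g = -255957702 (g = (2*5*(-139 + 5) - 9034)*(24097 + (-24)²) = (2*5*(-134) - 9034)*(24097 + 576) = (-1340 - 9034)*24673 = -10374*24673 = -255957702)
l + g = 31633 - 255957702 = -255926069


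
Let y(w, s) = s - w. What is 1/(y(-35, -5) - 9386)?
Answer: -1/9356 ≈ -0.00010688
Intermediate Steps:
1/(y(-35, -5) - 9386) = 1/((-5 - 1*(-35)) - 9386) = 1/((-5 + 35) - 9386) = 1/(30 - 9386) = 1/(-9356) = -1/9356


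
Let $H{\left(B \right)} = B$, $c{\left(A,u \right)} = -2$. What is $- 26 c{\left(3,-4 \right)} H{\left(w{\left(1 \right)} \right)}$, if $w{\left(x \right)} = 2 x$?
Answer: $104$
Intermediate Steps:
$- 26 c{\left(3,-4 \right)} H{\left(w{\left(1 \right)} \right)} = \left(-26\right) \left(-2\right) 2 \cdot 1 = 52 \cdot 2 = 104$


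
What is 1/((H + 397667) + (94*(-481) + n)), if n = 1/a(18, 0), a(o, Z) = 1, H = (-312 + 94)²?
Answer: 1/399978 ≈ 2.5001e-6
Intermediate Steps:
H = 47524 (H = (-218)² = 47524)
n = 1 (n = 1/1 = 1)
1/((H + 397667) + (94*(-481) + n)) = 1/((47524 + 397667) + (94*(-481) + 1)) = 1/(445191 + (-45214 + 1)) = 1/(445191 - 45213) = 1/399978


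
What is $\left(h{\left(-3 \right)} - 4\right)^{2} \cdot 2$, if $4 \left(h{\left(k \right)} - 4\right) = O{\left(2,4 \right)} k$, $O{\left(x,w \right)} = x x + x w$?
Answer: $162$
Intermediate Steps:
$O{\left(x,w \right)} = x^{2} + w x$
$h{\left(k \right)} = 4 + 3 k$ ($h{\left(k \right)} = 4 + \frac{2 \left(4 + 2\right) k}{4} = 4 + \frac{2 \cdot 6 k}{4} = 4 + \frac{12 k}{4} = 4 + 3 k$)
$\left(h{\left(-3 \right)} - 4\right)^{2} \cdot 2 = \left(\left(4 + 3 \left(-3\right)\right) - 4\right)^{2} \cdot 2 = \left(\left(4 - 9\right) - 4\right)^{2} \cdot 2 = \left(-5 - 4\right)^{2} \cdot 2 = \left(-9\right)^{2} \cdot 2 = 81 \cdot 2 = 162$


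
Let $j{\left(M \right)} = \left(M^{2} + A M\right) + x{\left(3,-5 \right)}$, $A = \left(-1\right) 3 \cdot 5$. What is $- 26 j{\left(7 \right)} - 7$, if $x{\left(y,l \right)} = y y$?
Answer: $1215$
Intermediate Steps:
$x{\left(y,l \right)} = y^{2}$
$A = -15$ ($A = \left(-3\right) 5 = -15$)
$j{\left(M \right)} = 9 + M^{2} - 15 M$ ($j{\left(M \right)} = \left(M^{2} - 15 M\right) + 3^{2} = \left(M^{2} - 15 M\right) + 9 = 9 + M^{2} - 15 M$)
$- 26 j{\left(7 \right)} - 7 = - 26 \left(9 + 7^{2} - 105\right) - 7 = - 26 \left(9 + 49 - 105\right) - 7 = \left(-26\right) \left(-47\right) - 7 = 1222 - 7 = 1215$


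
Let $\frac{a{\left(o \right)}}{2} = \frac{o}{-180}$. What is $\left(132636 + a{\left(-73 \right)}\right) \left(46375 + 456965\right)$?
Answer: $\frac{200284237514}{3} \approx 6.6761 \cdot 10^{10}$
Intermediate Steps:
$a{\left(o \right)} = - \frac{o}{90}$ ($a{\left(o \right)} = 2 \frac{o}{-180} = 2 o \left(- \frac{1}{180}\right) = 2 \left(- \frac{o}{180}\right) = - \frac{o}{90}$)
$\left(132636 + a{\left(-73 \right)}\right) \left(46375 + 456965\right) = \left(132636 - - \frac{73}{90}\right) \left(46375 + 456965\right) = \left(132636 + \frac{73}{90}\right) 503340 = \frac{11937313}{90} \cdot 503340 = \frac{200284237514}{3}$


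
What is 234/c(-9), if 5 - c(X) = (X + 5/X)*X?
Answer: -26/9 ≈ -2.8889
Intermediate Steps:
c(X) = 5 - X*(X + 5/X) (c(X) = 5 - (X + 5/X)*X = 5 - X*(X + 5/X))
234/c(-9) = 234/((-1*(-9)**2)) = 234/((-1*81)) = 234/(-81) = 234*(-1/81) = -26/9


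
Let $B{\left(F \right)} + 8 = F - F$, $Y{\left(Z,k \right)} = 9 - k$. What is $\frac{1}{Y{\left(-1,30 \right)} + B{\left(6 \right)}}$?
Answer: $- \frac{1}{29} \approx -0.034483$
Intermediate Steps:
$B{\left(F \right)} = -8$ ($B{\left(F \right)} = -8 + \left(F - F\right) = -8 + 0 = -8$)
$\frac{1}{Y{\left(-1,30 \right)} + B{\left(6 \right)}} = \frac{1}{\left(9 - 30\right) - 8} = \frac{1}{-21 - 8} = \frac{1}{-29} = - \frac{1}{29}$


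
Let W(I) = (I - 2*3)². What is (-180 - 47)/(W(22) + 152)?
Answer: -227/408 ≈ -0.55637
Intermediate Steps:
W(I) = (-6 + I)² (W(I) = (I - 6)² = (-6 + I)²)
(-180 - 47)/(W(22) + 152) = (-180 - 47)/((-6 + 22)² + 152) = -227/(16² + 152) = -227/(256 + 152) = -227/408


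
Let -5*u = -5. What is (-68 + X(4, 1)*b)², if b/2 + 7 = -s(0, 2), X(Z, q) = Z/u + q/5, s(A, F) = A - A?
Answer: 401956/25 ≈ 16078.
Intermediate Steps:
u = 1 (u = -⅕*(-5) = 1)
s(A, F) = 0
X(Z, q) = Z + q/5 (X(Z, q) = Z/1 + q/5 = Z*1 + q*(⅕) = Z + q/5)
b = -14 (b = -14 + 2*(-1*0) = -14 + 2*0 = -14 + 0 = -14)
(-68 + X(4, 1)*b)² = (-68 + (4 + (⅕)*1)*(-14))² = (-68 + (4 + ⅕)*(-14))² = (-68 + (21/5)*(-14))² = (-68 - 294/5)² = (-634/5)² = 401956/25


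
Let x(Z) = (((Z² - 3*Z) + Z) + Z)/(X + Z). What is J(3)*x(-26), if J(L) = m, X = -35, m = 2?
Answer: -1404/61 ≈ -23.016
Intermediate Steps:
x(Z) = (Z² - Z)/(-35 + Z) (x(Z) = (((Z² - 3*Z) + Z) + Z)/(-35 + Z) = ((Z² - 2*Z) + Z)/(-35 + Z) = (Z² - Z)/(-35 + Z))
J(L) = 2
J(3)*x(-26) = 2*(-26*(-1 - 26)/(-35 - 26)) = 2*(-26*(-27)/(-61)) = 2*(-26*(-1/61)*(-27)) = 2*(-702/61) = -1404/61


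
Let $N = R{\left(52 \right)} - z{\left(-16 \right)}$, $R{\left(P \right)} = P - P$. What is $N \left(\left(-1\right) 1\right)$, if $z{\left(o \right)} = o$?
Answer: $-16$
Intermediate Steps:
$R{\left(P \right)} = 0$
$N = 16$ ($N = 0 - -16 = 0 + 16 = 16$)
$N \left(\left(-1\right) 1\right) = 16 \left(\left(-1\right) 1\right) = 16 \left(-1\right) = -16$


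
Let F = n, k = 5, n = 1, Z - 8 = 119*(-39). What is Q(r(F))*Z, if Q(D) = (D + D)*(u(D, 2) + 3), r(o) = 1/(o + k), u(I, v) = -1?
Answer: -9266/3 ≈ -3088.7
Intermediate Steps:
Z = -4633 (Z = 8 + 119*(-39) = 8 - 4641 = -4633)
F = 1
r(o) = 1/(5 + o) (r(o) = 1/(o + 5) = 1/(5 + o))
Q(D) = 4*D (Q(D) = (D + D)*(-1 + 3) = (2*D)*2 = 4*D)
Q(r(F))*Z = (4/(5 + 1))*(-4633) = (4/6)*(-4633) = (4*(⅙))*(-4633) = (⅔)*(-4633) = -9266/3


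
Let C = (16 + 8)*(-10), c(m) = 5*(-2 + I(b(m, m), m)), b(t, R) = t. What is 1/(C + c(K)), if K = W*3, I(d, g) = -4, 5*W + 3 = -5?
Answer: -1/270 ≈ -0.0037037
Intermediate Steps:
W = -8/5 (W = -⅗ + (⅕)*(-5) = -⅗ - 1 = -8/5 ≈ -1.6000)
K = -24/5 (K = -8/5*3 = -24/5 ≈ -4.8000)
c(m) = -30 (c(m) = 5*(-2 - 4) = 5*(-6) = -30)
C = -240 (C = 24*(-10) = -240)
1/(C + c(K)) = 1/(-240 - 30) = 1/(-270) = -1/270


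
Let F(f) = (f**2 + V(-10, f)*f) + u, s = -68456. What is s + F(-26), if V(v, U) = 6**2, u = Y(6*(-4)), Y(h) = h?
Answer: -68740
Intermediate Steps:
u = -24 (u = 6*(-4) = -24)
V(v, U) = 36
F(f) = -24 + f**2 + 36*f (F(f) = (f**2 + 36*f) - 24 = -24 + f**2 + 36*f)
s + F(-26) = -68456 + (-24 + (-26)**2 + 36*(-26)) = -68456 + (-24 + 676 - 936) = -68456 - 284 = -68740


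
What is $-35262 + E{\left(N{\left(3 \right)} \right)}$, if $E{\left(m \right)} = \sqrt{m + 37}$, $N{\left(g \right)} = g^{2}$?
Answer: $-35262 + \sqrt{46} \approx -35255.0$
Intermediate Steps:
$E{\left(m \right)} = \sqrt{37 + m}$
$-35262 + E{\left(N{\left(3 \right)} \right)} = -35262 + \sqrt{37 + 3^{2}} = -35262 + \sqrt{37 + 9} = -35262 + \sqrt{46}$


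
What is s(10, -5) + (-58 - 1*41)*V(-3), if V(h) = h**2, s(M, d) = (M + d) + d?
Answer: -891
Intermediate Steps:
s(M, d) = M + 2*d
s(10, -5) + (-58 - 1*41)*V(-3) = (10 + 2*(-5)) + (-58 - 1*41)*(-3)**2 = (10 - 10) + (-58 - 41)*9 = 0 - 99*9 = 0 - 891 = -891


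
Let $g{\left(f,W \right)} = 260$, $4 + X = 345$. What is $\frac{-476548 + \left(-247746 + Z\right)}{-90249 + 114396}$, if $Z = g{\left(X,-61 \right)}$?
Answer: $- \frac{724034}{24147} \approx -29.984$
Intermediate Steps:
$X = 341$ ($X = -4 + 345 = 341$)
$Z = 260$
$\frac{-476548 + \left(-247746 + Z\right)}{-90249 + 114396} = \frac{-476548 + \left(-247746 + 260\right)}{-90249 + 114396} = \frac{-476548 - 247486}{24147} = \left(-724034\right) \frac{1}{24147} = - \frac{724034}{24147}$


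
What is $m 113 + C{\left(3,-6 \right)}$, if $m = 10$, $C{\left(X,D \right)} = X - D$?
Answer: $1139$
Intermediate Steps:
$m 113 + C{\left(3,-6 \right)} = 10 \cdot 113 + \left(3 - -6\right) = 1130 + \left(3 + 6\right) = 1130 + 9 = 1139$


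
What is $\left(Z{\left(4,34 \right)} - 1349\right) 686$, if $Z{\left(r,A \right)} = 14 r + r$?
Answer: $-884254$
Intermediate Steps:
$Z{\left(r,A \right)} = 15 r$
$\left(Z{\left(4,34 \right)} - 1349\right) 686 = \left(15 \cdot 4 - 1349\right) 686 = \left(60 - 1349\right) 686 = \left(-1289\right) 686 = -884254$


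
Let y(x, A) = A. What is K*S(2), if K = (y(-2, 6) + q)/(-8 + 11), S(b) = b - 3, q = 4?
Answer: -10/3 ≈ -3.3333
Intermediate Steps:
S(b) = -3 + b
K = 10/3 (K = (6 + 4)/(-8 + 11) = 10/3 ≈ 3.3333)
K*S(2) = 10*(-3 + 2)/3 = (10/3)*(-1) = -10/3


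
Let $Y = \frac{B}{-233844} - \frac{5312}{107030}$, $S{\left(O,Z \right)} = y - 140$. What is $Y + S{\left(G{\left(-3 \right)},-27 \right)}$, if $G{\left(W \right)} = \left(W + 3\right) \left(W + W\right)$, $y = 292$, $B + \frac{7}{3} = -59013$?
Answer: $\frac{2857034532329}{18771242490} \approx 152.2$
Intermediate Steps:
$B = - \frac{177046}{3}$ ($B = - \frac{7}{3} - 59013 = - \frac{177046}{3} \approx -59015.0$)
$G{\left(W \right)} = 2 W \left(3 + W\right)$ ($G{\left(W \right)} = \left(3 + W\right) 2 W = 2 W \left(3 + W\right)$)
$S{\left(O,Z \right)} = 152$ ($S{\left(O,Z \right)} = 292 - 140 = 152$)
$Y = \frac{3805673849}{18771242490}$ ($Y = - \frac{177046}{3 \left(-233844\right)} - \frac{5312}{107030} = \left(- \frac{177046}{3}\right) \left(- \frac{1}{233844}\right) - \frac{2656}{53515} = \frac{88523}{350766} - \frac{2656}{53515} = \frac{3805673849}{18771242490} \approx 0.20274$)
$Y + S{\left(G{\left(-3 \right)},-27 \right)} = \frac{3805673849}{18771242490} + 152 = \frac{2857034532329}{18771242490}$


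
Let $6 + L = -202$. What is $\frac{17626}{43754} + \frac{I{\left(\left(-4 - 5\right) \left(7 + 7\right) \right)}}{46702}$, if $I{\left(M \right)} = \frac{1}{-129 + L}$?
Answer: $\frac{138704030785}{344312783398} \approx 0.40284$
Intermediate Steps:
$L = -208$ ($L = -6 - 202 = -208$)
$I{\left(M \right)} = - \frac{1}{337}$ ($I{\left(M \right)} = \frac{1}{-129 - 208} = \frac{1}{-337} = - \frac{1}{337}$)
$\frac{17626}{43754} + \frac{I{\left(\left(-4 - 5\right) \left(7 + 7\right) \right)}}{46702} = \frac{17626}{43754} - \frac{1}{337 \cdot 46702} = 17626 \cdot \frac{1}{43754} - \frac{1}{15738574} = \frac{8813}{21877} - \frac{1}{15738574} = \frac{138704030785}{344312783398}$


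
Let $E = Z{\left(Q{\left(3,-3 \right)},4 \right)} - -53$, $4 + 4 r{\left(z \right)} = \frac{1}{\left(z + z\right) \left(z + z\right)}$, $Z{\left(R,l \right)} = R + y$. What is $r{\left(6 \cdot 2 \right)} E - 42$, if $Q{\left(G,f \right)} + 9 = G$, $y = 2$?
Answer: $- \frac{209615}{2304} \approx -90.979$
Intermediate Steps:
$Q{\left(G,f \right)} = -9 + G$
$Z{\left(R,l \right)} = 2 + R$ ($Z{\left(R,l \right)} = R + 2 = 2 + R$)
$r{\left(z \right)} = -1 + \frac{1}{16 z^{2}}$ ($r{\left(z \right)} = -1 + \frac{1}{4 \left(z + z\right) \left(z + z\right)} = -1 + \frac{1}{4 \cdot 2 z 2 z} = -1 + \frac{1}{4 \cdot 4 z^{2}} = -1 + \frac{\frac{1}{4} \frac{1}{z^{2}}}{4} = -1 + \frac{1}{16 z^{2}}$)
$E = 49$ ($E = \left(2 + \left(-9 + 3\right)\right) - -53 = \left(2 - 6\right) + 53 = -4 + 53 = 49$)
$r{\left(6 \cdot 2 \right)} E - 42 = \left(-1 + \frac{1}{16 \cdot 144}\right) 49 - 42 = \left(-1 + \frac{1}{16} \cdot \frac{1}{144}\right) 49 - 42 = \left(-1 + \frac{1}{2304}\right) 49 - 42 = \left(- \frac{2303}{2304}\right) 49 - 42 = - \frac{112847}{2304} - 42 = - \frac{209615}{2304}$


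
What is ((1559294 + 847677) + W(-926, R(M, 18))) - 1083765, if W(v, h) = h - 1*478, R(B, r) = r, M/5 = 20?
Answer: 1322746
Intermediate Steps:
M = 100 (M = 5*20 = 100)
W(v, h) = -478 + h (W(v, h) = h - 478 = -478 + h)
((1559294 + 847677) + W(-926, R(M, 18))) - 1083765 = ((1559294 + 847677) + (-478 + 18)) - 1083765 = (2406971 - 460) - 1083765 = 2406511 - 1083765 = 1322746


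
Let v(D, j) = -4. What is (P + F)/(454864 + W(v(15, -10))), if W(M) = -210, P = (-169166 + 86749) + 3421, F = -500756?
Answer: -289876/227327 ≈ -1.2752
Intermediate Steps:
P = -78996 (P = -82417 + 3421 = -78996)
(P + F)/(454864 + W(v(15, -10))) = (-78996 - 500756)/(454864 - 210) = -579752/454654 = -579752*1/454654 = -289876/227327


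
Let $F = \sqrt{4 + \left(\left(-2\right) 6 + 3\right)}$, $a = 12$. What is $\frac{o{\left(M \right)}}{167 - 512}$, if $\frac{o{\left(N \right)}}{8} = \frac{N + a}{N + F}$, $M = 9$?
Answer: $- \frac{252}{4945} + \frac{28 i \sqrt{5}}{4945} \approx -0.050961 + 0.012661 i$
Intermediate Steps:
$F = i \sqrt{5}$ ($F = \sqrt{4 + \left(-12 + 3\right)} = \sqrt{4 - 9} = \sqrt{-5} = i \sqrt{5} \approx 2.2361 i$)
$o{\left(N \right)} = \frac{8 \left(12 + N\right)}{N + i \sqrt{5}}$ ($o{\left(N \right)} = 8 \frac{N + 12}{N + i \sqrt{5}} = 8 \frac{12 + N}{N + i \sqrt{5}} = \frac{8 \left(12 + N\right)}{N + i \sqrt{5}}$)
$\frac{o{\left(M \right)}}{167 - 512} = \frac{8 \frac{1}{9 + i \sqrt{5}} \left(12 + 9\right)}{167 - 512} = \frac{8 \frac{1}{9 + i \sqrt{5}} \cdot 21}{-345} = \frac{168}{9 + i \sqrt{5}} \left(- \frac{1}{345}\right) = - \frac{56}{115 \left(9 + i \sqrt{5}\right)}$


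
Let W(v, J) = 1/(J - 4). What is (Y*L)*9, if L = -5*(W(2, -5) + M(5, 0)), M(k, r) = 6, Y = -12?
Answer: 3180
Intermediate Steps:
W(v, J) = 1/(-4 + J)
L = -265/9 (L = -5*(1/(-4 - 5) + 6) = -5*(1/(-9) + 6) = -5*(-1/9 + 6) = -5*53/9 = -265/9 ≈ -29.444)
(Y*L)*9 = -12*(-265/9)*9 = (1060/3)*9 = 3180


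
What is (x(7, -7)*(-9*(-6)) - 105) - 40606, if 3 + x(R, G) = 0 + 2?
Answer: -40765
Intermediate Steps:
x(R, G) = -1 (x(R, G) = -3 + (0 + 2) = -3 + 2 = -1)
(x(7, -7)*(-9*(-6)) - 105) - 40606 = (-(-9)*(-6) - 105) - 40606 = (-1*54 - 105) - 40606 = (-54 - 105) - 40606 = -159 - 40606 = -40765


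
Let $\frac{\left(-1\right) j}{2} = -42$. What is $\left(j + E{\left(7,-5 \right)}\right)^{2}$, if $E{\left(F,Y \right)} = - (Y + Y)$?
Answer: $8836$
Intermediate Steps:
$E{\left(F,Y \right)} = - 2 Y$
$j = 84$ ($j = \left(-2\right) \left(-42\right) = 84$)
$\left(j + E{\left(7,-5 \right)}\right)^{2} = \left(84 - -10\right)^{2} = \left(84 + 10\right)^{2} = 94^{2} = 8836$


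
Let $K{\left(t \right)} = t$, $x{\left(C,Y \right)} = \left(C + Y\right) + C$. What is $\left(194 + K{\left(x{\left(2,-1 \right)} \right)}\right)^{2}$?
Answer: $38809$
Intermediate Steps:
$x{\left(C,Y \right)} = Y + 2 C$
$\left(194 + K{\left(x{\left(2,-1 \right)} \right)}\right)^{2} = \left(194 + \left(-1 + 2 \cdot 2\right)\right)^{2} = \left(194 + \left(-1 + 4\right)\right)^{2} = \left(194 + 3\right)^{2} = 197^{2} = 38809$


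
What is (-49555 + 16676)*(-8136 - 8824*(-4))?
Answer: -892993640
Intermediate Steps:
(-49555 + 16676)*(-8136 - 8824*(-4)) = -32879*(-8136 + 35296) = -32879*27160 = -892993640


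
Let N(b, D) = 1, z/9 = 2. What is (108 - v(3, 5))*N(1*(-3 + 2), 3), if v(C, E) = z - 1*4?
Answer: 94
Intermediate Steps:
z = 18 (z = 9*2 = 18)
v(C, E) = 14 (v(C, E) = 18 - 1*4 = 18 - 4 = 14)
(108 - v(3, 5))*N(1*(-3 + 2), 3) = (108 - 1*14)*1 = (108 - 14)*1 = 94*1 = 94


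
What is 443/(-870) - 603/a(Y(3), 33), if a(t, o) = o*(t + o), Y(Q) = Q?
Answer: -6487/6380 ≈ -1.0168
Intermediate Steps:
a(t, o) = o*(o + t)
443/(-870) - 603/a(Y(3), 33) = 443/(-870) - 603*1/(33*(33 + 3)) = 443*(-1/870) - 603/(33*36) = -443/870 - 603/1188 = -443/870 - 603*1/1188 = -443/870 - 67/132 = -6487/6380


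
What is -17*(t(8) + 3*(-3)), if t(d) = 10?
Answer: -17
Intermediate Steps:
-17*(t(8) + 3*(-3)) = -17*(10 + 3*(-3)) = -17*(10 - 9) = -17*1 = -17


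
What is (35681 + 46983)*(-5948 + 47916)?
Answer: 3469242752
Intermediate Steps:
(35681 + 46983)*(-5948 + 47916) = 82664*41968 = 3469242752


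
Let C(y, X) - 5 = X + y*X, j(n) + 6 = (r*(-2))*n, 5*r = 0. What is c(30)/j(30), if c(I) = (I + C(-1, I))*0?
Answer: 0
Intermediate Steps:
r = 0 (r = (⅕)*0 = 0)
j(n) = -6 (j(n) = -6 + (0*(-2))*n = -6 + 0*n = -6 + 0 = -6)
C(y, X) = 5 + X + X*y (C(y, X) = 5 + (X + y*X) = 5 + (X + X*y) = 5 + X + X*y)
c(I) = 0 (c(I) = (I + (5 + I + I*(-1)))*0 = (I + (5 + I - I))*0 = (I + 5)*0 = (5 + I)*0 = 0)
c(30)/j(30) = 0/(-6) = 0*(-⅙) = 0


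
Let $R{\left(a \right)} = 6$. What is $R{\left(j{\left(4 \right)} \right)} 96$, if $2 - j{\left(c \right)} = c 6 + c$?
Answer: $576$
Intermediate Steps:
$j{\left(c \right)} = 2 - 7 c$ ($j{\left(c \right)} = 2 - \left(c 6 + c\right) = 2 - \left(6 c + c\right) = 2 - 7 c$)
$R{\left(j{\left(4 \right)} \right)} 96 = 6 \cdot 96 = 576$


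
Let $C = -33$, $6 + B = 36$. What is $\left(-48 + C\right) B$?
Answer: $-2430$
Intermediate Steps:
$B = 30$ ($B = -6 + 36 = 30$)
$\left(-48 + C\right) B = \left(-48 - 33\right) 30 = \left(-81\right) 30 = -2430$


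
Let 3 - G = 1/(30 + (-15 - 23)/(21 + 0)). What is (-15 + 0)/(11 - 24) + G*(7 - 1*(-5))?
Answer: 70665/1924 ≈ 36.728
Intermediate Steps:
G = 1755/592 (G = 3 - 1/(30 + (-15 - 23)/(21 + 0)) = 3 - 1/(30 - 38/21) = 3 - 1/592/21 = 3 - 1*21/592 = 3 - 21/592 = 1755/592 ≈ 2.9645)
(-15 + 0)/(11 - 24) + G*(7 - 1*(-5)) = (-15 + 0)/(11 - 24) + 1755*(7 - 1*(-5))/592 = -15/(-13) + 1755*(7 + 5)/592 = -15*(-1/13) + (1755/592)*12 = 15/13 + 5265/148 = 70665/1924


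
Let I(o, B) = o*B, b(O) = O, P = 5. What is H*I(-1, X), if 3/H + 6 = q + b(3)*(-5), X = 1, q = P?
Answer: 3/16 ≈ 0.18750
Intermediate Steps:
q = 5
I(o, B) = B*o
H = -3/16 (H = 3/(-6 + (5 + 3*(-5))) = 3/(-6 + (5 - 15)) = 3/(-6 - 10) = 3/(-16) = 3*(-1/16) = -3/16 ≈ -0.18750)
H*I(-1, X) = -3*(-1)/16 = -3/16*(-1) = 3/16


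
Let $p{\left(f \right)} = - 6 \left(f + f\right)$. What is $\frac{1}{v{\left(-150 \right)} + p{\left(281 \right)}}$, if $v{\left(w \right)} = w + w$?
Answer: $- \frac{1}{3672} \approx -0.00027233$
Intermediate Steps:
$v{\left(w \right)} = 2 w$
$p{\left(f \right)} = - 12 f$ ($p{\left(f \right)} = - 6 \cdot 2 f = - 12 f$)
$\frac{1}{v{\left(-150 \right)} + p{\left(281 \right)}} = \frac{1}{2 \left(-150\right) - 3372} = \frac{1}{-300 - 3372} = \frac{1}{-3672} = - \frac{1}{3672}$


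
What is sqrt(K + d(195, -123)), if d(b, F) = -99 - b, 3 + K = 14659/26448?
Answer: I*sqrt(12960176241)/6612 ≈ 17.218*I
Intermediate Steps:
K = -64685/26448 (K = -3 + 14659/26448 = -64685/26448 ≈ -2.4457)
sqrt(K + d(195, -123)) = sqrt(-64685/26448 + (-99 - 1*195)) = sqrt(-64685/26448 + (-99 - 195)) = sqrt(-64685/26448 - 294) = sqrt(-7840397/26448) = I*sqrt(12960176241)/6612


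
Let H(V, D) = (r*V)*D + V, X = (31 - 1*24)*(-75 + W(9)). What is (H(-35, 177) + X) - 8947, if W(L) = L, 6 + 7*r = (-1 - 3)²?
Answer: -18294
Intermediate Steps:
r = 10/7 (r = -6/7 + (-1 - 3)²/7 = -6/7 + (⅐)*(-4)² = -6/7 + (⅐)*16 = -6/7 + 16/7 = 10/7 ≈ 1.4286)
X = -462 (X = (31 - 1*24)*(-75 + 9) = (31 - 24)*(-66) = 7*(-66) = -462)
H(V, D) = V + 10*D*V/7 (H(V, D) = (10*V/7)*D + V = 10*D*V/7 + V = V + 10*D*V/7)
(H(-35, 177) + X) - 8947 = ((⅐)*(-35)*(7 + 10*177) - 462) - 8947 = ((⅐)*(-35)*(7 + 1770) - 462) - 8947 = ((⅐)*(-35)*1777 - 462) - 8947 = (-8885 - 462) - 8947 = -9347 - 8947 = -18294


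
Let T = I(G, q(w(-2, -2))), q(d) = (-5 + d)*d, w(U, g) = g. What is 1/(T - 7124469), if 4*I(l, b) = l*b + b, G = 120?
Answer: -2/14248091 ≈ -1.4037e-7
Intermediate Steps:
q(d) = d*(-5 + d)
I(l, b) = b/4 + b*l/4 (I(l, b) = (l*b + b)/4 = (b*l + b)/4 = (b + b*l)/4 = b/4 + b*l/4)
T = 847/2 (T = (-2*(-5 - 2))*(1 + 120)/4 = (¼)*(-2*(-7))*121 = (¼)*14*121 = 847/2 ≈ 423.50)
1/(T - 7124469) = 1/(847/2 - 7124469) = 1/(-14248091/2) = -2/14248091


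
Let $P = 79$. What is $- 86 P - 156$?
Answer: $-6950$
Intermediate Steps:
$- 86 P - 156 = \left(-86\right) 79 - 156 = -6794 - 156 = -6950$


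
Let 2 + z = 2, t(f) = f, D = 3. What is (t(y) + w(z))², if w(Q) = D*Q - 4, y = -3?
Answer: 49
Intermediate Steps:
z = 0 (z = -2 + 2 = 0)
w(Q) = -4 + 3*Q (w(Q) = 3*Q - 4 = -4 + 3*Q)
(t(y) + w(z))² = (-3 + (-4 + 3*0))² = (-3 + (-4 + 0))² = (-3 - 4)² = (-7)² = 49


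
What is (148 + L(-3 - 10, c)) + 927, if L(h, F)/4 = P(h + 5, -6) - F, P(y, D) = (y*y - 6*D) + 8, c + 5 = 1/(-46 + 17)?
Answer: 44287/29 ≈ 1527.1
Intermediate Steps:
c = -146/29 (c = -5 + 1/(-46 + 17) = -5 + 1/(-29) = -5 - 1/29 = -146/29 ≈ -5.0345)
P(y, D) = 8 + y² - 6*D (P(y, D) = (y² - 6*D) + 8 = 8 + y² - 6*D)
L(h, F) = 176 - 4*F + 4*(5 + h)² (L(h, F) = 4*((8 + (h + 5)² - 6*(-6)) - F) = 4*((8 + (5 + h)² + 36) - F) = 4*((44 + (5 + h)²) - F) = 4*(44 + (5 + h)² - F) = 176 - 4*F + 4*(5 + h)²)
(148 + L(-3 - 10, c)) + 927 = (148 + (176 - 4*(-146/29) + 4*(5 + (-3 - 10))²)) + 927 = (148 + (176 + 584/29 + 4*(5 - 13)²)) + 927 = (148 + (176 + 584/29 + 4*(-8)²)) + 927 = (148 + (176 + 584/29 + 4*64)) + 927 = (148 + (176 + 584/29 + 256)) + 927 = (148 + 13112/29) + 927 = 17404/29 + 927 = 44287/29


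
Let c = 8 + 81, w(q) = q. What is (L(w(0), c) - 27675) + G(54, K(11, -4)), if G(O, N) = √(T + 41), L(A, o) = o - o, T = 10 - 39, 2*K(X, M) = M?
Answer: -27675 + 2*√3 ≈ -27672.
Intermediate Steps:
K(X, M) = M/2
T = -29
c = 89
L(A, o) = 0
G(O, N) = 2*√3 (G(O, N) = √(-29 + 41) = √12 = 2*√3)
(L(w(0), c) - 27675) + G(54, K(11, -4)) = (0 - 27675) + 2*√3 = -27675 + 2*√3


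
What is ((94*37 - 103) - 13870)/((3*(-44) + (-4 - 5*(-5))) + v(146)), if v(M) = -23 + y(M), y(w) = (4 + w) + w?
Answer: -10495/162 ≈ -64.784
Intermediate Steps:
y(w) = 4 + 2*w
v(M) = -19 + 2*M (v(M) = -23 + (4 + 2*M) = -19 + 2*M)
((94*37 - 103) - 13870)/((3*(-44) + (-4 - 5*(-5))) + v(146)) = ((94*37 - 103) - 13870)/((3*(-44) + (-4 - 5*(-5))) + (-19 + 2*146)) = ((3478 - 103) - 13870)/((-132 + (-4 + 25)) + (-19 + 292)) = (3375 - 13870)/((-132 + 21) + 273) = -10495/(-111 + 273) = -10495/162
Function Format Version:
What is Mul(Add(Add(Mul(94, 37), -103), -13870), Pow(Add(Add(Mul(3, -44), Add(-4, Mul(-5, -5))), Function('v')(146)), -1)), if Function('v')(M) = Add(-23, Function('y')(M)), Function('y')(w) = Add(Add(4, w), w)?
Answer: Rational(-10495, 162) ≈ -64.784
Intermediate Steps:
Function('y')(w) = Add(4, Mul(2, w))
Function('v')(M) = Add(-19, Mul(2, M)) (Function('v')(M) = Add(-23, Add(4, Mul(2, M))) = Add(-19, Mul(2, M)))
Mul(Add(Add(Mul(94, 37), -103), -13870), Pow(Add(Add(Mul(3, -44), Add(-4, Mul(-5, -5))), Function('v')(146)), -1)) = Mul(Add(Add(Mul(94, 37), -103), -13870), Pow(Add(Add(Mul(3, -44), Add(-4, Mul(-5, -5))), Add(-19, Mul(2, 146))), -1)) = Mul(Add(Add(3478, -103), -13870), Pow(Add(Add(-132, Add(-4, 25)), Add(-19, 292)), -1)) = Mul(Add(3375, -13870), Pow(Add(Add(-132, 21), 273), -1)) = Mul(-10495, Pow(Add(-111, 273), -1)) = Mul(-10495, Pow(162, -1)) = Mul(-10495, Rational(1, 162)) = Rational(-10495, 162)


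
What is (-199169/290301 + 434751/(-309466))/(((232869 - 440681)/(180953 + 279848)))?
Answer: 7869001649275255/1697224960813272 ≈ 4.6364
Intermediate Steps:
(-199169/290301 + 434751/(-309466))/(((232869 - 440681)/(180953 + 279848))) = (-199169*1/290301 + 434751*(-1/309466))/((-207812/460801)) = (-199169/290301 - 434751/309466)/((-207812*1/460801)) = -187844683805/(89838289266*(-18892/41891)) = -187844683805/89838289266*(-41891/18892) = 7869001649275255/1697224960813272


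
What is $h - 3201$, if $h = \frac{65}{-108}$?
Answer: $- \frac{345773}{108} \approx -3201.6$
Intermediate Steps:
$h = - \frac{65}{108}$ ($h = 65 \left(- \frac{1}{108}\right) = - \frac{65}{108} \approx -0.60185$)
$h - 3201 = - \frac{65}{108} - 3201 = - \frac{345773}{108}$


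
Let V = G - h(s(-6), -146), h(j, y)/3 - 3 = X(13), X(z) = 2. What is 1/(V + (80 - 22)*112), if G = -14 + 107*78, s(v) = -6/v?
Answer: 1/14813 ≈ 6.7508e-5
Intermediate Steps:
h(j, y) = 15 (h(j, y) = 9 + 3*2 = 9 + 6 = 15)
G = 8332 (G = -14 + 8346 = 8332)
V = 8317 (V = 8332 - 1*15 = 8332 - 15 = 8317)
1/(V + (80 - 22)*112) = 1/(8317 + (80 - 22)*112) = 1/(8317 + 58*112) = 1/(8317 + 6496) = 1/14813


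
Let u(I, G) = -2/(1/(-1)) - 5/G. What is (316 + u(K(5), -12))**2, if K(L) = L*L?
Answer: 14600041/144 ≈ 1.0139e+5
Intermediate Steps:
K(L) = L**2
u(I, G) = 2 - 5/G (u(I, G) = -2/(-1) - 5/G = -2*(-1) - 5/G = 2 - 5/G)
(316 + u(K(5), -12))**2 = (316 + (2 - 5/(-12)))**2 = (316 + (2 - 5*(-1/12)))**2 = (316 + (2 + 5/12))**2 = (316 + 29/12)**2 = (3821/12)**2 = 14600041/144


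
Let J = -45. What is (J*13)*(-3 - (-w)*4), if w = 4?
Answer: -7605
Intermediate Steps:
(J*13)*(-3 - (-w)*4) = (-45*13)*(-3 - (-1*4)*4) = -585*(-3 - (-4)*4) = -585*(-3 - 1*(-16)) = -585*(-3 + 16) = -585*13 = -7605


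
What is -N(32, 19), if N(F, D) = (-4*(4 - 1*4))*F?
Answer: 0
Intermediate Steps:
N(F, D) = 0 (N(F, D) = (-4*(4 - 4))*F = (-4*0)*F = 0*F = 0)
-N(32, 19) = -1*0 = 0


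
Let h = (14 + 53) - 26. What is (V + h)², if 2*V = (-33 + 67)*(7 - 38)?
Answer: 236196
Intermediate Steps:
V = -527 (V = ((-33 + 67)*(7 - 38))/2 = (34*(-31))/2 = (½)*(-1054) = -527)
h = 41 (h = 67 - 26 = 41)
(V + h)² = (-527 + 41)² = (-486)² = 236196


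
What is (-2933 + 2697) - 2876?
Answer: -3112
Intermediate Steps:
(-2933 + 2697) - 2876 = -236 - 2876 = -3112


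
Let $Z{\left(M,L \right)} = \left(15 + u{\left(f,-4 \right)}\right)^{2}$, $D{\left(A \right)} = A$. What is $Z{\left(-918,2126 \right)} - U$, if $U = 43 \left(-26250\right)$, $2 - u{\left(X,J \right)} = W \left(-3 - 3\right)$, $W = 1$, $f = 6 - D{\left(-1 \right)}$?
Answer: $1129279$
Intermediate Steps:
$f = 7$ ($f = 6 - -1 = 6 + 1 = 7$)
$u{\left(X,J \right)} = 8$ ($u{\left(X,J \right)} = 2 - 1 \left(-3 - 3\right) = 2 - 1 \left(-6\right) = 2 - -6 = 2 + 6 = 8$)
$U = -1128750$
$Z{\left(M,L \right)} = 529$ ($Z{\left(M,L \right)} = \left(15 + 8\right)^{2} = 23^{2} = 529$)
$Z{\left(-918,2126 \right)} - U = 529 - -1128750 = 529 + 1128750 = 1129279$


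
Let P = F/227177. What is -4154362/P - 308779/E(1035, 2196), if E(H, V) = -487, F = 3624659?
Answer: -458499448006677/1765208933 ≈ -2.5974e+5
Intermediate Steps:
P = 3624659/227177 ≈ 15.955
-4154362/P - 308779/E(1035, 2196) = -4154362/3624659/227177 - 308779/(-487) = -4154362*227177/3624659 - 308779*(-1/487) = -943775496074/3624659 + 308779/487 = -458499448006677/1765208933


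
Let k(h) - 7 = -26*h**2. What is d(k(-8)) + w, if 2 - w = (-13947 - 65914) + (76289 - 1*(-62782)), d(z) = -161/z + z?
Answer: -100853144/1657 ≈ -60865.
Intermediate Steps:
k(h) = 7 - 26*h**2
d(z) = z - 161/z
w = -59208 (w = 2 - ((-13947 - 65914) + (76289 - 1*(-62782))) = 2 - (-79861 + (76289 + 62782)) = 2 - (-79861 + 139071) = 2 - 1*59210 = 2 - 59210 = -59208)
d(k(-8)) + w = ((7 - 26*(-8)**2) - 161/(7 - 26*(-8)**2)) - 59208 = ((7 - 26*64) - 161/(7 - 26*64)) - 59208 = ((7 - 1664) - 161/(7 - 1664)) - 59208 = (-1657 - 161/(-1657)) - 59208 = (-1657 - 161*(-1/1657)) - 59208 = (-1657 + 161/1657) - 59208 = -2745488/1657 - 59208 = -100853144/1657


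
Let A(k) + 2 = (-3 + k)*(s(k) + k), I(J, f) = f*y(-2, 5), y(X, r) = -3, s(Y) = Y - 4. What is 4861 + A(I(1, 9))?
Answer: 6599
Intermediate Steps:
s(Y) = -4 + Y
I(J, f) = -3*f (I(J, f) = f*(-3) = -3*f)
A(k) = -2 + (-4 + 2*k)*(-3 + k) (A(k) = -2 + (-3 + k)*((-4 + k) + k) = -2 + (-3 + k)*(-4 + 2*k) = -2 + (-4 + 2*k)*(-3 + k))
4861 + A(I(1, 9)) = 4861 + (10 - (-30)*9 + 2*(-3*9)²) = 4861 + (10 - 10*(-27) + 2*(-27)²) = 4861 + (10 + 270 + 2*729) = 4861 + (10 + 270 + 1458) = 4861 + 1738 = 6599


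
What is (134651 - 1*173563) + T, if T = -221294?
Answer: -260206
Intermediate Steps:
(134651 - 1*173563) + T = (134651 - 1*173563) - 221294 = (134651 - 173563) - 221294 = -38912 - 221294 = -260206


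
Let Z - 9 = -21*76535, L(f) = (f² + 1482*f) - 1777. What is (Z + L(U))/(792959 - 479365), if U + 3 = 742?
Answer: 16158/156797 ≈ 0.10305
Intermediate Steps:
U = 739 (U = -3 + 742 = 739)
L(f) = -1777 + f² + 1482*f
Z = -1607226 (Z = 9 - 21*76535 = 9 - 1607235 = -1607226)
(Z + L(U))/(792959 - 479365) = (-1607226 + (-1777 + 739² + 1482*739))/(792959 - 479365) = (-1607226 + (-1777 + 546121 + 1095198))/313594 = (-1607226 + 1639542)*(1/313594) = 32316*(1/313594) = 16158/156797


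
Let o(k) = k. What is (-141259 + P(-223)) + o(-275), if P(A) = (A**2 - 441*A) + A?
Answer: 6315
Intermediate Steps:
P(A) = A**2 - 440*A
(-141259 + P(-223)) + o(-275) = (-141259 - 223*(-440 - 223)) - 275 = (-141259 - 223*(-663)) - 275 = (-141259 + 147849) - 275 = 6590 - 275 = 6315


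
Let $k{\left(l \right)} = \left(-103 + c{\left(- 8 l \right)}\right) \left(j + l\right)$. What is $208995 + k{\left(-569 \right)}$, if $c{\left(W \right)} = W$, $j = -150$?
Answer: $-2989836$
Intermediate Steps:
$k{\left(l \right)} = \left(-150 + l\right) \left(-103 - 8 l\right)$ ($k{\left(l \right)} = \left(-103 - 8 l\right) \left(-150 + l\right) = \left(-150 + l\right) \left(-103 - 8 l\right)$)
$208995 + k{\left(-569 \right)} = 208995 + \left(15450 - 8 \left(-569\right)^{2} + 1097 \left(-569\right)\right) = 208995 - 3198831 = -2989836$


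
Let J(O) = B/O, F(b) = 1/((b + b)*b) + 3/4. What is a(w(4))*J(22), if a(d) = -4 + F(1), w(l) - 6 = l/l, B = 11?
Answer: -11/8 ≈ -1.3750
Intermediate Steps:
F(b) = 3/4 + 1/(2*b**2) (F(b) = 1/(((2*b))*b) + 3*(1/4) = (1/(2*b))/b + 3/4 = 1/(2*b**2) + 3/4 = 3/4 + 1/(2*b**2))
w(l) = 7 (w(l) = 6 + l/l = 6 + 1 = 7)
a(d) = -11/4 (a(d) = -4 + (3/4 + (1/2)/1**2) = -4 + (3/4 + (1/2)*1) = -4 + (3/4 + 1/2) = -4 + 5/4 = -11/4)
J(O) = 11/O
a(w(4))*J(22) = -121/(4*22) = -11/4*1/2 = -11/8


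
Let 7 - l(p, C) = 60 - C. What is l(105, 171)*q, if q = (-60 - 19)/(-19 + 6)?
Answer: 9322/13 ≈ 717.08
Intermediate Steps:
q = 79/13 (q = -79/(-13) = -79*(-1/13) = 79/13 ≈ 6.0769)
l(p, C) = -53 + C (l(p, C) = 7 - (60 - C) = 7 + (-60 + C) = -53 + C)
l(105, 171)*q = (-53 + 171)*(79/13) = 118*(79/13) = 9322/13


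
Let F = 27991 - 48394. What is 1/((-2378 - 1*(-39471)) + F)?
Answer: 1/16690 ≈ 5.9916e-5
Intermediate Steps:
F = -20403
1/((-2378 - 1*(-39471)) + F) = 1/((-2378 - 1*(-39471)) - 20403) = 1/((-2378 + 39471) - 20403) = 1/(37093 - 20403) = 1/16690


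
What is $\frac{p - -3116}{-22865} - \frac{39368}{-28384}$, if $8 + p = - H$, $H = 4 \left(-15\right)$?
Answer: $\frac{101278601}{81125020} \approx 1.2484$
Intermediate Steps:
$H = -60$
$p = 52$ ($p = -8 - -60 = -8 + 60 = 52$)
$\frac{p - -3116}{-22865} - \frac{39368}{-28384} = \frac{52 - -3116}{-22865} - \frac{39368}{-28384} = \left(52 + 3116\right) \left(- \frac{1}{22865}\right) - - \frac{4921}{3548} = 3168 \left(- \frac{1}{22865}\right) + \frac{4921}{3548} = - \frac{3168}{22865} + \frac{4921}{3548} = \frac{101278601}{81125020}$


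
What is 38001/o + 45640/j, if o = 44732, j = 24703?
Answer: 8033173/2978476 ≈ 2.6971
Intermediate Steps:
38001/o + 45640/j = 38001/44732 + 45640/24703 = 38001*(1/44732) + 45640*(1/24703) = 717/844 + 6520/3529 = 8033173/2978476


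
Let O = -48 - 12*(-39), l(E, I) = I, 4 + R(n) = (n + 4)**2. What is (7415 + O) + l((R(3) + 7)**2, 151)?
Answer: 7986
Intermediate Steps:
R(n) = -4 + (4 + n)**2 (R(n) = -4 + (n + 4)**2 = -4 + (4 + n)**2)
O = 420 (O = -48 + 468 = 420)
(7415 + O) + l((R(3) + 7)**2, 151) = (7415 + 420) + 151 = 7835 + 151 = 7986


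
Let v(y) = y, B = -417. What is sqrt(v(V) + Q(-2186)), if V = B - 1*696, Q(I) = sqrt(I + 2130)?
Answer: sqrt(-1113 + 2*I*sqrt(14)) ≈ 0.1122 + 33.362*I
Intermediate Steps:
Q(I) = sqrt(2130 + I)
V = -1113 (V = -417 - 1*696 = -417 - 696 = -1113)
sqrt(v(V) + Q(-2186)) = sqrt(-1113 + sqrt(2130 - 2186)) = sqrt(-1113 + sqrt(-56)) = sqrt(-1113 + 2*I*sqrt(14))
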